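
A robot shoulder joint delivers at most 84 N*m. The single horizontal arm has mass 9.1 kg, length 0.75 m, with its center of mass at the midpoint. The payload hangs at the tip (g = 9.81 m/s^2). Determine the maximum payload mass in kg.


tau_arm = m_arm*g*(L/2) = 9.1*9.81*0.75/2 = 33.4766 N*m
tau_payload = tau_max - tau_arm = 84 - 33.4766 = 50.5234
m_payload = tau_payload / (g*L) = 50.5234 / (9.81*0.75) = 6.8669

6.8669 kg


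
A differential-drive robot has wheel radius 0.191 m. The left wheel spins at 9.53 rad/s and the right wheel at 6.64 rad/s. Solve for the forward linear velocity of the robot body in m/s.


v = r*(wR + wL)/2 = 0.191*(6.64 + 9.53)/2 = 1.5442

1.5442 m/s


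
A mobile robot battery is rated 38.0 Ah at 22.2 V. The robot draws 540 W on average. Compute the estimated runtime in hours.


E = 38.0*22.2 = 843.6000 Wh
t = E/P = 843.6000/540 = 1.5622

1.5622 hours


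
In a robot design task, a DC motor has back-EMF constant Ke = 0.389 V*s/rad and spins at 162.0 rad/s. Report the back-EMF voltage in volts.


V_emf = Ke * omega = 0.389*162.0 = 63.0180

63.0180 V


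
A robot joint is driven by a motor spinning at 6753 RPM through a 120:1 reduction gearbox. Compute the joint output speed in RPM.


omega_joint = omega_motor / N = 6753 / 120 = 56.2750

56.2750 RPM


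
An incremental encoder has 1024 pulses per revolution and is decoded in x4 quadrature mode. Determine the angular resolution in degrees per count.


resolution = 360 / (PPR * 4) = 360 / 4096 = 0.0879

0.0879 degrees


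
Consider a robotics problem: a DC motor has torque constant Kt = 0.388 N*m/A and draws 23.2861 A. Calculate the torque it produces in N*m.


tau = Kt * I = 0.388*23.2861 = 9.0350

9.0350 N*m


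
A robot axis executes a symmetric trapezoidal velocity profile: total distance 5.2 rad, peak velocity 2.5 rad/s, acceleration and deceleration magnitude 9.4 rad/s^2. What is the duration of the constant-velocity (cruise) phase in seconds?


t_acc = v/a = 0.265957 s, d_acc = v^2/(2a) = 0.332447 rad each
d_cruise = 5.2 - 2*0.332447 = 4.535106 rad
t_cruise = d_cruise/v = 4.535106/2.5 = 1.8140

1.8140 s


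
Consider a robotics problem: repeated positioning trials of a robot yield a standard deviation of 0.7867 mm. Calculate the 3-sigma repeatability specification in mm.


repeatability = 3*sigma = 3*0.7867 = 2.3601

2.3601 mm


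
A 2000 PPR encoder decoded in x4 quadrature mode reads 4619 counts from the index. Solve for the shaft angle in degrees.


angle = counts * 360 / (PPR*4) = 4619 * 360 / 8000 = 207.8550

207.8550 degrees


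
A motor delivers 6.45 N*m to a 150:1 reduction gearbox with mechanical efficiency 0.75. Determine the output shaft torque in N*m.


tau_out = tau_in * N * eta = 6.45 * 150 * 0.75 = 725.6250

725.6250 N*m


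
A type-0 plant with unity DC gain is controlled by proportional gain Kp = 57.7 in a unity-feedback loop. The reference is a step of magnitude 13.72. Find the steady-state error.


e_ss = R/(1 + Kp) = 13.72/(1 + 57.7) = 13.72/58.7000 = 0.2337

0.2337


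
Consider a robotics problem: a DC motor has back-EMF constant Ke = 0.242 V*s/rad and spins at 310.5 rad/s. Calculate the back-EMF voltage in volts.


V_emf = Ke * omega = 0.242*310.5 = 75.1410

75.1410 V


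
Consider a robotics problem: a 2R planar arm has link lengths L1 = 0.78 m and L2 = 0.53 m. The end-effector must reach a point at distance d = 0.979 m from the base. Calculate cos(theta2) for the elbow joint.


cos(th2) = (d^2 - L1^2 - L2^2)/(2*L1*L2) = (0.979^2 - 0.78^2 - 0.53^2)/(2*0.78*0.53) = 0.0836

0.0836


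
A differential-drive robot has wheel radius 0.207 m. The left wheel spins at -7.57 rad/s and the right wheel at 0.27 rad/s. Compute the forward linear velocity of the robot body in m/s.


v = r*(wR + wL)/2 = 0.207*(0.27 + -7.57)/2 = -0.7556

-0.7556 m/s


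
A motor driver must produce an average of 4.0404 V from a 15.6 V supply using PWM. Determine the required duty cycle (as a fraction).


D = V_avg/V_supply = 4.0404/15.6 = 0.2590

0.2590


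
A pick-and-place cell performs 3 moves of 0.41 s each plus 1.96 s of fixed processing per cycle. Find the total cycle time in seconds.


T = 3*0.41 + 1.96 = 3.1900

3.1900 s


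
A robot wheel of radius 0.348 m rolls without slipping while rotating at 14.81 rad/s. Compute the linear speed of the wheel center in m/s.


v = omega * r = 14.81 * 0.348 = 5.1539

5.1539 m/s


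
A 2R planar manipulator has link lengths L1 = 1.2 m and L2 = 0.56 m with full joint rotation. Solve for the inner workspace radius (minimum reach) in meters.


r_min = |L1 - L2| = |1.2 - 0.56| = 0.6400

0.6400 m


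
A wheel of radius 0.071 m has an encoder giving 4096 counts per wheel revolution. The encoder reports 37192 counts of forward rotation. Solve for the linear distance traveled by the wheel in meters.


revs = 37192/4096 = 9.080078
d = revs * 2*pi*r = 9.080078 * 2*pi*0.071 = 4.0507

4.0507 m


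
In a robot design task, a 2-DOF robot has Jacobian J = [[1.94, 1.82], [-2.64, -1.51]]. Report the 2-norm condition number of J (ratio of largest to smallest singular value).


JJ^T eigenvalues: trace(JJ^T) = 16.3257, det(JJ^T) = det(J)^2 = 3.51712516
s_max^2 = (16.3257 + sqrt(252.45997985))/2 = 16.10734463
s_min^2 = (16.3257 - sqrt(252.45997985))/2 = 0.21835537
kappa = s_max/s_min = sqrt(16.10734463/0.21835537) = 8.5888

8.5888


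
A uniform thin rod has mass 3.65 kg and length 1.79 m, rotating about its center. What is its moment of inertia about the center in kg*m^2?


I = (1/12)*m*L^2 = (1/12)*3.65*1.79^2 = 0.9746

0.9746 kg*m^2


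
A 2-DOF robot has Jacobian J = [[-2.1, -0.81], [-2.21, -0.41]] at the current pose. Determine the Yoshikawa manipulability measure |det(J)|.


det(J) = -2.1*-0.41 - (-0.81)*(-2.21) = -0.9291
|det(J)| = 0.9291

0.9291


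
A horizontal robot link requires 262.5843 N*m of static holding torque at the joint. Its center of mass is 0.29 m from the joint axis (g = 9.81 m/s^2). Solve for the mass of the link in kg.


m = tau / (g*L) = 262.5843 / (9.81 * 0.29) = 92.3000

92.3000 kg


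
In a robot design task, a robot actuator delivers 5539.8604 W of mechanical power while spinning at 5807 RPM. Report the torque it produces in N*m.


omega = 5807 * 2*pi/60 = 608.107618 rad/s
tau = P / omega = 5539.8604 / 608.107618 = 9.1100

9.1100 N*m


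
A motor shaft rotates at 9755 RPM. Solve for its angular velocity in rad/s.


omega = 9755 * 2*pi/60 = 1021.5412

1021.5412 rad/s


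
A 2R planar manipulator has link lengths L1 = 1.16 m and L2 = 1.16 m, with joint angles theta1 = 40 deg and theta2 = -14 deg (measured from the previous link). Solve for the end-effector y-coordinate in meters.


y = L1*sin(th1) + L2*sin(th1+th2) = 1.16*sin(40 deg) + 1.16*sin(26 deg) = 1.2541

1.2541 m


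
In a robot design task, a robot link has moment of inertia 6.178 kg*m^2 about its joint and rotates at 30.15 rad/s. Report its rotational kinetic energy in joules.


KE = (1/2)*I*omega^2 = 0.5*6.178*30.15^2 = 2807.9705

2807.9705 J


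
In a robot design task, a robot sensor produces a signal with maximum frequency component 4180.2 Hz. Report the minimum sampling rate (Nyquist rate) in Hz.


f_s,min = 2*f_max = 2*4180.2 = 8360.4000

8360.4000 Hz


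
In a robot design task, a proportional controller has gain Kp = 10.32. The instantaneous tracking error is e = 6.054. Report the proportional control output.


u_P = Kp * e = 10.32 * 6.054 = 62.4773

62.4773


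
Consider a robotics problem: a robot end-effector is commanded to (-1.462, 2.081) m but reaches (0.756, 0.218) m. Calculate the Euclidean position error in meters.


dx = 0.756 - (-1.462) = 2.2180, dy = 0.218 - (2.081) = -1.8630
err = sqrt(4.919524 + 3.470769) = 2.8966

2.8966 m


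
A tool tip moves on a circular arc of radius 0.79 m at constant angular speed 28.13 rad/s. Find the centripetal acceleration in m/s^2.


a_c = omega^2 * r = 28.13^2 * 0.79 = 625.1246

625.1246 m/s^2


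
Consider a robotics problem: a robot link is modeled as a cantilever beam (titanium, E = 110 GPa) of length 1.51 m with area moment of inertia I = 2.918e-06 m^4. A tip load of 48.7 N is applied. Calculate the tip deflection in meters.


delta = F*L^3/(3*E*I) = 48.7*1.51^3/(3*1.100e+11*2.918e-06)
      = 167.6717137/962940 = 1.7412e-04

1.7412e-04 m


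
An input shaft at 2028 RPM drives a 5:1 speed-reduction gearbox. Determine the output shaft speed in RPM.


omega_out = omega_in / N = 2028 / 5 = 405.6000

405.6000 RPM


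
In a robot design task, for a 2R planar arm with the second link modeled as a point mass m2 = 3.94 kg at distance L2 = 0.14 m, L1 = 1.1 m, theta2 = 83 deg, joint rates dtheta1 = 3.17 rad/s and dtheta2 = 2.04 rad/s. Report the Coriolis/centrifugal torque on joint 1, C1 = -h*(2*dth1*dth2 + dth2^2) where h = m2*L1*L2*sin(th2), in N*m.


h = m2*L1*L2*sin(th2) = 3.94*1.1*0.14*sin(83 deg) = 0.602237
C1 = -h*(2*3.17*2.04 + 2.04^2) = -0.602237*17.0952 = -10.2954

-10.2954 N*m


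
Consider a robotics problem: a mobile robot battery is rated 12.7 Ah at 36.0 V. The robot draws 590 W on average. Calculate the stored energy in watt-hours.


E = capacity * V = 12.7*36.0 = 457.2000

457.2000 Wh


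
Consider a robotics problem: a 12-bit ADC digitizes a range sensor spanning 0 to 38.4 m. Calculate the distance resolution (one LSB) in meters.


res = range / 2^n = 38.4/2^12 = 38.4/4096 = 0.0094

0.0094 m


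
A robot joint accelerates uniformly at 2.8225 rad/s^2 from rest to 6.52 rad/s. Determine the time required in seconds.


t = delta_omega / alpha = 6.52 / 2.8225 = 2.3100

2.3100 s


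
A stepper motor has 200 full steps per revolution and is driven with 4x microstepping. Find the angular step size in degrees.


step = 360/(200*4) = 360/800 = 0.4500

0.4500 degrees


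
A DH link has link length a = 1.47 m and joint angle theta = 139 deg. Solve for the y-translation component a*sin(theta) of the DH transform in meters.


a*sin(theta) = 1.47*sin(139 deg) = 0.9644

0.9644 m


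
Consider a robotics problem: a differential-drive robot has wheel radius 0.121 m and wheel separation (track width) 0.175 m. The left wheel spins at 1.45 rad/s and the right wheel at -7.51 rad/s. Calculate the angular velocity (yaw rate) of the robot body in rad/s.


omega = r*(wR - wL)/L = 0.121*(-7.51 - (1.45))/0.175 = -6.1952

-6.1952 rad/s


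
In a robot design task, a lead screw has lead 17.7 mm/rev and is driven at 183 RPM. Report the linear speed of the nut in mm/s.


v = lead * (RPM/60) = 17.7*183/60 = 53.9850

53.9850 mm/s


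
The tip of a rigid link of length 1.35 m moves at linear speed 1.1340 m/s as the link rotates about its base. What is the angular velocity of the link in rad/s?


omega = v / L = 1.1340 / 1.35 = 0.8400

0.8400 rad/s


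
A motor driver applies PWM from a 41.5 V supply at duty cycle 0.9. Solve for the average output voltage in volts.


V_avg = V_supply * D = 41.5*0.9 = 37.3500

37.3500 V


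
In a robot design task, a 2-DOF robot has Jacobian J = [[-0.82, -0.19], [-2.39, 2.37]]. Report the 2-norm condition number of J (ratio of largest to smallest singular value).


JJ^T eigenvalues: trace(JJ^T) = 12.0375, det(JJ^T) = det(J)^2 = 5.74800625
s_max^2 = (12.0375 + sqrt(121.90938125))/2 = 11.53937907
s_min^2 = (12.0375 - sqrt(121.90938125))/2 = 0.49812093
kappa = s_max/s_min = sqrt(11.53937907/0.49812093) = 4.8131

4.8131


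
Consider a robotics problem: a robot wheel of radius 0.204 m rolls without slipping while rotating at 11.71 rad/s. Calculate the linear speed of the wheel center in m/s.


v = omega * r = 11.71 * 0.204 = 2.3888

2.3888 m/s


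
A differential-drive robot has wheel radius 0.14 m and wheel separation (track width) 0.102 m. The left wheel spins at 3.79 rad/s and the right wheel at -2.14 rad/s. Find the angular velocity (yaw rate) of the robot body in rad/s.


omega = r*(wR - wL)/L = 0.14*(-2.14 - (3.79))/0.102 = -8.1392

-8.1392 rad/s


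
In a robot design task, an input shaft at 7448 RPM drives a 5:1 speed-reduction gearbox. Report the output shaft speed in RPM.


omega_out = omega_in / N = 7448 / 5 = 1489.6000

1489.6000 RPM


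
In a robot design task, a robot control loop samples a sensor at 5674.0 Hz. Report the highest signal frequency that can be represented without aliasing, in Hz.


f_max = f_s/2 = 5674.0/2 = 2837.0000

2837.0000 Hz


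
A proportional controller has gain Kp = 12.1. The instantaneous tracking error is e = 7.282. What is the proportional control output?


u_P = Kp * e = 12.1 * 7.282 = 88.1122

88.1122


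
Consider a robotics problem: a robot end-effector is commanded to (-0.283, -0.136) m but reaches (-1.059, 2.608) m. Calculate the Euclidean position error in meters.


dx = -1.059 - (-0.283) = -0.7760, dy = 2.608 - (-0.136) = 2.7440
err = sqrt(0.602176 + 7.529536) = 2.8516

2.8516 m


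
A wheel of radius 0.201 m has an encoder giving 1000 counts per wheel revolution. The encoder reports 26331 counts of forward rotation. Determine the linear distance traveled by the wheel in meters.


revs = 26331/1000 = 26.331000
d = revs * 2*pi*r = 26.331000 * 2*pi*0.201 = 33.2540

33.2540 m


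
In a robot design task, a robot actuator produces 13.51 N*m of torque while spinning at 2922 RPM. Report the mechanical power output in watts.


omega = 2922 * 2*pi/60 = 305.991124 rad/s
P = tau * omega = 13.51 * 305.991124 = 4133.9401

4133.9401 W


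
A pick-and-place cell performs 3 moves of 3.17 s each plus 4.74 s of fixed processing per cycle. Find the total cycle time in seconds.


T = 3*3.17 + 4.74 = 14.2500

14.2500 s


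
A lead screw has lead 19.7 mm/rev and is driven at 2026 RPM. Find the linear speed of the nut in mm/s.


v = lead * (RPM/60) = 19.7*2026/60 = 665.2033

665.2033 mm/s


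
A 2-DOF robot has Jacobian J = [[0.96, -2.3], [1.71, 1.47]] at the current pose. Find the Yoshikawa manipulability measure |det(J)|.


det(J) = 0.96*1.47 - (-2.3)*(1.71) = 5.3442
|det(J)| = 5.3442

5.3442


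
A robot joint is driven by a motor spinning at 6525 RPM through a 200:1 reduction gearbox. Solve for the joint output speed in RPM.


omega_joint = omega_motor / N = 6525 / 200 = 32.6250

32.6250 RPM


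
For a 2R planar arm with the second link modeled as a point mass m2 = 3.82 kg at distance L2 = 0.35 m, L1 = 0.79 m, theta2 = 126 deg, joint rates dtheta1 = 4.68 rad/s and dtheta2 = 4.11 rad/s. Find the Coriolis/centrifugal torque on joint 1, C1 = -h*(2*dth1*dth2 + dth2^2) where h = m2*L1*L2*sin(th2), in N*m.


h = m2*L1*L2*sin(th2) = 3.82*0.79*0.35*sin(126 deg) = 0.854508
C1 = -h*(2*4.68*4.11 + 4.11^2) = -0.854508*55.3617 = -47.3070

-47.3070 N*m


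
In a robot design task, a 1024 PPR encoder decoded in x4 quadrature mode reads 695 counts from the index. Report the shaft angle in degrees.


angle = counts * 360 / (PPR*4) = 695 * 360 / 4096 = 61.0840

61.0840 degrees


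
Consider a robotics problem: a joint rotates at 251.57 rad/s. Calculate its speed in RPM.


RPM = 251.57 * 60/(2*pi) = 2402.3165

2402.3165 RPM


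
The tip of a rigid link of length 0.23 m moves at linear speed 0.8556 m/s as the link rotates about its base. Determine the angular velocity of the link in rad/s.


omega = v / L = 0.8556 / 0.23 = 3.7200

3.7200 rad/s


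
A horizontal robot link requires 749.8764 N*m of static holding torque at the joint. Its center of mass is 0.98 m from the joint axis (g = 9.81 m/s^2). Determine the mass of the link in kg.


m = tau / (g*L) = 749.8764 / (9.81 * 0.98) = 78.0000

78.0000 kg


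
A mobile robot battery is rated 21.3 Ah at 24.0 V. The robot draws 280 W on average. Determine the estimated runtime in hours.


E = 21.3*24.0 = 511.2000 Wh
t = E/P = 511.2000/280 = 1.8257

1.8257 hours


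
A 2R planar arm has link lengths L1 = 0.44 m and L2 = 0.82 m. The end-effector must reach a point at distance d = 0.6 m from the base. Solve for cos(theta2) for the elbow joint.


cos(th2) = (d^2 - L1^2 - L2^2)/(2*L1*L2) = (0.6^2 - 0.44^2 - 0.82^2)/(2*0.44*0.82) = -0.7012

-0.7012


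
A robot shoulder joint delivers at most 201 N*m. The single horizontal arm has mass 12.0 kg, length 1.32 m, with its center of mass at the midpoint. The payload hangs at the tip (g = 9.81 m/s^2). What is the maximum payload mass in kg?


tau_arm = m_arm*g*(L/2) = 12.0*9.81*1.32/2 = 77.6952 N*m
tau_payload = tau_max - tau_arm = 201 - 77.6952 = 123.3048
m_payload = tau_payload / (g*L) = 123.3048 / (9.81*1.32) = 9.5222

9.5222 kg


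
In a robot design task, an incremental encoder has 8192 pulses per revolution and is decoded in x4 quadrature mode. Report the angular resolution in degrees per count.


resolution = 360 / (PPR * 4) = 360 / 32768 = 0.0110

0.0110 degrees


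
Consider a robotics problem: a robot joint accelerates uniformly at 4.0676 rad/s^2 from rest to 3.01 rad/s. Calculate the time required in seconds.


t = delta_omega / alpha = 3.01 / 4.0676 = 0.7400

0.7400 s


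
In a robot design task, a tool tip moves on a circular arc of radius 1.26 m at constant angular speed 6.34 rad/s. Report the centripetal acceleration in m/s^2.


a_c = omega^2 * r = 6.34^2 * 1.26 = 50.6465

50.6465 m/s^2


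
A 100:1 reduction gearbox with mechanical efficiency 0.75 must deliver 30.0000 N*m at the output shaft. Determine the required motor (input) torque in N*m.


tau_in = tau_out / (N * eta) = 30.0000 / (100 * 0.75) = 0.4000

0.4000 N*m


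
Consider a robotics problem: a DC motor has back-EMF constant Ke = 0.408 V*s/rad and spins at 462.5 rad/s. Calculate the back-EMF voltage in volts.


V_emf = Ke * omega = 0.408*462.5 = 188.7000

188.7000 V


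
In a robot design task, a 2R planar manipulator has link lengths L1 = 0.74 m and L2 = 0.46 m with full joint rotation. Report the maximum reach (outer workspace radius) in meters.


r_max = L1 + L2 = 0.74 + 0.46 = 1.2000

1.2000 m


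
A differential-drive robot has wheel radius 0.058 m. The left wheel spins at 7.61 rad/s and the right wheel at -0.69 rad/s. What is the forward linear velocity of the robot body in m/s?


v = r*(wR + wL)/2 = 0.058*(-0.69 + 7.61)/2 = 0.2007

0.2007 m/s


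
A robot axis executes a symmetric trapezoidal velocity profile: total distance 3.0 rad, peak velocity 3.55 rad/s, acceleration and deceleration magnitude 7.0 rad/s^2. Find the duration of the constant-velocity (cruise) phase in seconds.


t_acc = v/a = 0.507143 s, d_acc = v^2/(2a) = 0.900179 rad each
d_cruise = 3.0 - 2*0.900179 = 1.199642 rad
t_cruise = d_cruise/v = 1.199642/3.55 = 0.3379

0.3379 s


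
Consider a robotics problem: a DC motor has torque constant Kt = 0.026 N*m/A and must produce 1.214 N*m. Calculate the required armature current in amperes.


I = tau / Kt = 1.214/0.026 = 46.6923

46.6923 A


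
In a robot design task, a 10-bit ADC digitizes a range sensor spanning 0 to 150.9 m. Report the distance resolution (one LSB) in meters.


res = range / 2^n = 150.9/2^10 = 150.9/1024 = 0.1474

0.1474 m


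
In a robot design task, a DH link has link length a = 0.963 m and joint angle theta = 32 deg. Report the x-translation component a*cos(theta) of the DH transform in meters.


a*cos(theta) = 0.963*cos(32 deg) = 0.8167

0.8167 m


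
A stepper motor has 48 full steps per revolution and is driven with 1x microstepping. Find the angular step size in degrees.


step = 360/(48*1) = 360/48 = 7.5000

7.5000 degrees


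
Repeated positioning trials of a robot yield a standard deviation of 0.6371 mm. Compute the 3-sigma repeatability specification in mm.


repeatability = 3*sigma = 3*0.6371 = 1.9113

1.9113 mm


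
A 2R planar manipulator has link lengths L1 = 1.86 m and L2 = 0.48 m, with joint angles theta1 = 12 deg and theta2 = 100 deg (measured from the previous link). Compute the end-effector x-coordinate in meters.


x = L1*cos(th1) + L2*cos(th1+th2) = 1.86*cos(12 deg) + 0.48*cos(112 deg) = 1.6395

1.6395 m


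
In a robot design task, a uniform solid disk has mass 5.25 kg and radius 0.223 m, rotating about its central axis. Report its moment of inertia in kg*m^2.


I = (1/2)*m*R^2 = 0.5*5.25*0.223^2 = 0.1305

0.1305 kg*m^2


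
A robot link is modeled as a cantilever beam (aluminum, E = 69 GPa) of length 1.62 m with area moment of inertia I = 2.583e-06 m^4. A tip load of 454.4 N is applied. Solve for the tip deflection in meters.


delta = F*L^3/(3*E*I) = 454.4*1.62^3/(3*6.900e+10*2.583e-06)
      = 1931.8943232/534681 = 0.0036

0.0036 m


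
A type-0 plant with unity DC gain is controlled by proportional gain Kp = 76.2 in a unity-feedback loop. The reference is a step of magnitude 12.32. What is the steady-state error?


e_ss = R/(1 + Kp) = 12.32/(1 + 76.2) = 12.32/77.2000 = 0.1596

0.1596


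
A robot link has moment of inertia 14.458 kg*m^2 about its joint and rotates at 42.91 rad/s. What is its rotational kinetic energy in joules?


KE = (1/2)*I*omega^2 = 0.5*14.458*42.91^2 = 13310.5271

13310.5271 J


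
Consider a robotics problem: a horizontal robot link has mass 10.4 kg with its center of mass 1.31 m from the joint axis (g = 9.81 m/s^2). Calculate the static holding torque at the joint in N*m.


tau = m*g*L = 10.4 * 9.81 * 1.31 = 133.6514

133.6514 N*m


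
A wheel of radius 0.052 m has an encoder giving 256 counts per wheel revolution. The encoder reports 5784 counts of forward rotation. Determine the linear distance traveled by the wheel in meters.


revs = 5784/256 = 22.593750
d = revs * 2*pi*r = 22.593750 * 2*pi*0.052 = 7.3820

7.3820 m


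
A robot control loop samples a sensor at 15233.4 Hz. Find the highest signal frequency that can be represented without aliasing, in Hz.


f_max = f_s/2 = 15233.4/2 = 7616.7000

7616.7000 Hz


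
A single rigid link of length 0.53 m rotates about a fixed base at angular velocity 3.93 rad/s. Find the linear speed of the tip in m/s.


v = L*omega = 0.53 * 3.93 = 2.0829

2.0829 m/s


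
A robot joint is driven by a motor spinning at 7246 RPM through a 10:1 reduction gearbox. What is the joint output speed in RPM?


omega_joint = omega_motor / N = 7246 / 10 = 724.6000

724.6000 RPM


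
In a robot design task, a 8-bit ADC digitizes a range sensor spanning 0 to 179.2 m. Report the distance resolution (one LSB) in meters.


res = range / 2^n = 179.2/2^8 = 179.2/256 = 0.7000

0.7000 m


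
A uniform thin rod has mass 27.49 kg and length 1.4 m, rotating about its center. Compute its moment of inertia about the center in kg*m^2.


I = (1/12)*m*L^2 = (1/12)*27.49*1.4^2 = 4.4900

4.4900 kg*m^2


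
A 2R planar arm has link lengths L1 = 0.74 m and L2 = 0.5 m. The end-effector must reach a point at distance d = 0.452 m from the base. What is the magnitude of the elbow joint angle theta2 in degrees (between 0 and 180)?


cos(th2) = (d^2 - L1^2 - L2^2)/(2*L1*L2) = (0.452^2 - 0.74^2 - 0.5^2)/(2*0.74*0.5) = -0.80175135
th2 = acos(-0.80175135) = 143.2977 deg

143.2977 degrees


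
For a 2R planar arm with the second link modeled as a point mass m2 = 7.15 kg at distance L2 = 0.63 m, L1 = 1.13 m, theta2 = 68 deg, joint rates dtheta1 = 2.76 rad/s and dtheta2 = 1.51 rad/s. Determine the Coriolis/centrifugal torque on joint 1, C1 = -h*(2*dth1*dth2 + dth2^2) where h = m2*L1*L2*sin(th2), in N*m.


h = m2*L1*L2*sin(th2) = 7.15*1.13*0.63*sin(68 deg) = 4.719445
C1 = -h*(2*2.76*1.51 + 1.51^2) = -4.719445*10.6153 = -50.0983

-50.0983 N*m


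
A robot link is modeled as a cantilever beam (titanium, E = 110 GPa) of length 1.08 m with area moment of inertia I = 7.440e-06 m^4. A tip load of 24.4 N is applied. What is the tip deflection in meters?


delta = F*L^3/(3*E*I) = 24.4*1.08^3/(3*1.100e+11*7.440e-06)
      = 30.7369728/2455200 = 1.2519e-05

1.2519e-05 m


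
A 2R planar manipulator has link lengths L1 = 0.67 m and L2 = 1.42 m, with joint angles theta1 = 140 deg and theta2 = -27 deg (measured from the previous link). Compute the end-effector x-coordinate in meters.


x = L1*cos(th1) + L2*cos(th1+th2) = 0.67*cos(140 deg) + 1.42*cos(113 deg) = -1.0681

-1.0681 m


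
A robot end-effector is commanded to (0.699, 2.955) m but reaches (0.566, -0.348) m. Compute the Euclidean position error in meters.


dx = 0.566 - (0.699) = -0.1330, dy = -0.348 - (2.955) = -3.3030
err = sqrt(0.017689 + 10.909809) = 3.3057

3.3057 m


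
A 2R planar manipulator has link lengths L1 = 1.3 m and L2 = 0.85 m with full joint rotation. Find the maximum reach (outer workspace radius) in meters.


r_max = L1 + L2 = 1.3 + 0.85 = 2.1500

2.1500 m


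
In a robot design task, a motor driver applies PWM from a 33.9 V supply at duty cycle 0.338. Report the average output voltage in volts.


V_avg = V_supply * D = 33.9*0.338 = 11.4582

11.4582 V


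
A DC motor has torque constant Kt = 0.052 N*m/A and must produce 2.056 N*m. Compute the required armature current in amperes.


I = tau / Kt = 2.056/0.052 = 39.5385

39.5385 A


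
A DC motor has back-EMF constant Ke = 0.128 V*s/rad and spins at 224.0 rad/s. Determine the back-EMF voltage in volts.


V_emf = Ke * omega = 0.128*224.0 = 28.6720

28.6720 V


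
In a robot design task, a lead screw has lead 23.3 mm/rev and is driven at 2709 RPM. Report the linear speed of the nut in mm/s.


v = lead * (RPM/60) = 23.3*2709/60 = 1051.9950

1051.9950 mm/s


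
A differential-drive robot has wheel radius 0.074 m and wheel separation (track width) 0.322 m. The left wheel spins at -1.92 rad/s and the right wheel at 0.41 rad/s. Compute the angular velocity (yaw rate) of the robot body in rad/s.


omega = r*(wR - wL)/L = 0.074*(0.41 - (-1.92))/0.322 = 0.5355

0.5355 rad/s


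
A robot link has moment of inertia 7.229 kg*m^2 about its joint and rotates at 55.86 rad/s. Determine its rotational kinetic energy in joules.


KE = (1/2)*I*omega^2 = 0.5*7.229*55.86^2 = 11278.4675

11278.4675 J


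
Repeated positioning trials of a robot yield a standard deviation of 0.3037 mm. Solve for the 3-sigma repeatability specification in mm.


repeatability = 3*sigma = 3*0.3037 = 0.9111

0.9111 mm


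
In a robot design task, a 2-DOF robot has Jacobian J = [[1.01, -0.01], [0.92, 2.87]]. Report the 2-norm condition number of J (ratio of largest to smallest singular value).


JJ^T eigenvalues: trace(JJ^T) = 10.1035, det(JJ^T) = det(J)^2 = 8.45588241
s_max^2 = (10.1035 + sqrt(68.25718261))/2 = 9.18264526
s_min^2 = (10.1035 - sqrt(68.25718261))/2 = 0.92085474
kappa = s_max/s_min = sqrt(9.18264526/0.92085474) = 3.1578

3.1578


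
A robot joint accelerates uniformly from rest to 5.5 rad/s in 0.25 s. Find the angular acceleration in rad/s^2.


alpha = delta_omega / t = 5.5 / 0.25 = 22.0000

22.0000 rad/s^2


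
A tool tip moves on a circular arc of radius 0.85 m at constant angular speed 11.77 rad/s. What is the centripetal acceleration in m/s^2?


a_c = omega^2 * r = 11.77^2 * 0.85 = 117.7530

117.7530 m/s^2


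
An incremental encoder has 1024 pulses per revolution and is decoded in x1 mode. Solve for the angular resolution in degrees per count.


resolution = 360 / (PPR * 1) = 360 / 1024 = 0.3516

0.3516 degrees


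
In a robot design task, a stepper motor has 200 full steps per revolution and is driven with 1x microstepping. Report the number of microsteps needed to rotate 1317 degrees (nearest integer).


step_size = 360/(200*1) = 360/200 = 1.800000 deg
n = 1317/(360/200) = 1317*200/360 = 731.6667 -> 732

732 steps


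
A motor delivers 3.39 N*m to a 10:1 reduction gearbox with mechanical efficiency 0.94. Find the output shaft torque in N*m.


tau_out = tau_in * N * eta = 3.39 * 10 * 0.94 = 31.8660

31.8660 N*m


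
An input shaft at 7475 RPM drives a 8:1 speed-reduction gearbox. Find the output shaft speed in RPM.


omega_out = omega_in / N = 7475 / 8 = 934.3750

934.3750 RPM


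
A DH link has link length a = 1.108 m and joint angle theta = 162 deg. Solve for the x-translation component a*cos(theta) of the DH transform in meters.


a*cos(theta) = 1.108*cos(162 deg) = -1.0538

-1.0538 m


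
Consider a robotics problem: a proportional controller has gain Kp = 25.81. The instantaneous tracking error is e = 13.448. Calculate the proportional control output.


u_P = Kp * e = 25.81 * 13.448 = 347.0929

347.0929


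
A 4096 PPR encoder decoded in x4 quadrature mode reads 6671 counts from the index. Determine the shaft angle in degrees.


angle = counts * 360 / (PPR*4) = 6671 * 360 / 16384 = 146.5796

146.5796 degrees


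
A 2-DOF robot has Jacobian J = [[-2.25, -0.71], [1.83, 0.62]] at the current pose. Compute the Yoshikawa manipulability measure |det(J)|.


det(J) = -2.25*0.62 - (-0.71)*(1.83) = -0.0957
|det(J)| = 0.0957

0.0957


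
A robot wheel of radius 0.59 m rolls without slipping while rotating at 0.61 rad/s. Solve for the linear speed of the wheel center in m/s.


v = omega * r = 0.61 * 0.59 = 0.3599

0.3599 m/s


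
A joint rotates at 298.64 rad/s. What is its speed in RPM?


RPM = 298.64 * 60/(2*pi) = 2851.8019

2851.8019 RPM


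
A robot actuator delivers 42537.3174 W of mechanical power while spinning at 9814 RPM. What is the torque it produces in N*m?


omega = 9814 * 2*pi/60 = 1027.719677 rad/s
tau = P / omega = 42537.3174 / 1027.719677 = 41.3900

41.3900 N*m


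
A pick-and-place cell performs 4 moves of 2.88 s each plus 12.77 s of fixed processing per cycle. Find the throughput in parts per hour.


T_cycle = 4*2.88 + 12.77 = 24.2900 s
rate = 3600/T = 148.2091

148.2091 parts/hour


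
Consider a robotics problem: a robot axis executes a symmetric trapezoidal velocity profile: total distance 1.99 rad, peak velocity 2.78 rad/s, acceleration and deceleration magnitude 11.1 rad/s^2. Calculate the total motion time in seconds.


t_acc = v/a = 2.78/11.1 = 0.250450 s
d_acc = v^2/(2a) = 0.348126 rad (each ramp)
d_cruise = 1.99 - 2*0.348126 = 1.293748 rad
t_cruise = 1.293748/2.78 = 0.465377 s
t_total = 2*0.250450 + 0.465377 = 0.9663

0.9663 s


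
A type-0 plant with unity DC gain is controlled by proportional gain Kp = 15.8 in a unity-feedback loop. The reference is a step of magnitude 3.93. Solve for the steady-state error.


e_ss = R/(1 + Kp) = 3.93/(1 + 15.8) = 3.93/16.8000 = 0.2339

0.2339


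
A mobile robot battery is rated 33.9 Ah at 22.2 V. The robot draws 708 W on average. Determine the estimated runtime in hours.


E = 33.9*22.2 = 752.5800 Wh
t = E/P = 752.5800/708 = 1.0630

1.0630 hours


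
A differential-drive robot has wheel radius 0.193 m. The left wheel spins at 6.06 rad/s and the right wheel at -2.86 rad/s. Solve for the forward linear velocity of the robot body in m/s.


v = r*(wR + wL)/2 = 0.193*(-2.86 + 6.06)/2 = 0.3088

0.3088 m/s


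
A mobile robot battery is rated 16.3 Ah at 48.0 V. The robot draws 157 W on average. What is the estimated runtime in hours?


E = 16.3*48.0 = 782.4000 Wh
t = E/P = 782.4000/157 = 4.9834

4.9834 hours


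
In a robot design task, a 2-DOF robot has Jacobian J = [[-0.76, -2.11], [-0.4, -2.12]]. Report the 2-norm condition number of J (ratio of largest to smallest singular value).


JJ^T eigenvalues: trace(JJ^T) = 9.6841, det(JJ^T) = det(J)^2 = 0.58859584
s_max^2 = (9.6841 + sqrt(91.42740945))/2 = 9.62293406
s_min^2 = (9.6841 - sqrt(91.42740945))/2 = 0.06116594
kappa = s_max/s_min = sqrt(9.62293406/0.06116594) = 12.5429

12.5429


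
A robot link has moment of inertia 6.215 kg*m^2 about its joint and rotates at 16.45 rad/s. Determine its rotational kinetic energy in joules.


KE = (1/2)*I*omega^2 = 0.5*6.215*16.45^2 = 840.8973

840.8973 J


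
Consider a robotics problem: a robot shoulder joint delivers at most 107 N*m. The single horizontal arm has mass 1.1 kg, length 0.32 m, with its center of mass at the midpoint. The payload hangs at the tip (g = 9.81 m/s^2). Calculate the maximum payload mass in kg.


tau_arm = m_arm*g*(L/2) = 1.1*9.81*0.32/2 = 1.7266 N*m
tau_payload = tau_max - tau_arm = 107 - 1.7266 = 105.2734
m_payload = tau_payload / (g*L) = 105.2734 / (9.81*0.32) = 33.5351

33.5351 kg


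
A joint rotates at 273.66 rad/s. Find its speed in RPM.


RPM = 273.66 * 60/(2*pi) = 2613.2605

2613.2605 RPM


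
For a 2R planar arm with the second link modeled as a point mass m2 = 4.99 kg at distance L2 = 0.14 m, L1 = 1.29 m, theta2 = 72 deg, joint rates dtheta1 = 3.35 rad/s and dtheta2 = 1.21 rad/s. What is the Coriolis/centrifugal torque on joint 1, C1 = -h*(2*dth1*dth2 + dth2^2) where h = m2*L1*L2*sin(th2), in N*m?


h = m2*L1*L2*sin(th2) = 4.99*1.29*0.14*sin(72 deg) = 0.857086
C1 = -h*(2*3.35*1.21 + 1.21^2) = -0.857086*9.5711 = -8.2033

-8.2033 N*m


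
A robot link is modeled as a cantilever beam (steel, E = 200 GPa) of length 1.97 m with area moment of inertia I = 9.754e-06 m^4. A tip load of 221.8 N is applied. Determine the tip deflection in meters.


delta = F*L^3/(3*E*I) = 221.8*1.97^3/(3*2.000e+11*9.754e-06)
      = 1695.7437314/5852400 = 2.8975e-04

2.8975e-04 m


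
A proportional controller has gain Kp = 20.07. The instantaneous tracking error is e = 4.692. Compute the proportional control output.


u_P = Kp * e = 20.07 * 4.692 = 94.1684

94.1684


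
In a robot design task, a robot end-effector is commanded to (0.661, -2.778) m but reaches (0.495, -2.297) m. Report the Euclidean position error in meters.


dx = 0.495 - (0.661) = -0.1660, dy = -2.297 - (-2.778) = 0.4810
err = sqrt(0.027556 + 0.231361) = 0.5088

0.5088 m


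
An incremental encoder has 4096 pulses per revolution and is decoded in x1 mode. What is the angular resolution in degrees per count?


resolution = 360 / (PPR * 1) = 360 / 4096 = 0.0879

0.0879 degrees


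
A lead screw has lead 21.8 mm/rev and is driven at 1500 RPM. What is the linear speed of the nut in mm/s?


v = lead * (RPM/60) = 21.8*1500/60 = 545.0000

545.0000 mm/s


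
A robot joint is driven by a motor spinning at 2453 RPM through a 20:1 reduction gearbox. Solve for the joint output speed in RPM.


omega_joint = omega_motor / N = 2453 / 20 = 122.6500

122.6500 RPM


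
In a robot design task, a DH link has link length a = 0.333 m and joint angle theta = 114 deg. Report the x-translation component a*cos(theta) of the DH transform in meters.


a*cos(theta) = 0.333*cos(114 deg) = -0.1354

-0.1354 m


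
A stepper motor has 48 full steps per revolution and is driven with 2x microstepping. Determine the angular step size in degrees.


step = 360/(48*2) = 360/96 = 3.7500

3.7500 degrees


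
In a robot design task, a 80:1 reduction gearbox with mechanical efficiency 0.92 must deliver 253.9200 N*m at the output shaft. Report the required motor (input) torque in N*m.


tau_in = tau_out / (N * eta) = 253.9200 / (80 * 0.92) = 3.4500

3.4500 N*m


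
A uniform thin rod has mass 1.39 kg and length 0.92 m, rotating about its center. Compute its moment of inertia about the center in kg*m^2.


I = (1/12)*m*L^2 = (1/12)*1.39*0.92^2 = 0.0980

0.0980 kg*m^2


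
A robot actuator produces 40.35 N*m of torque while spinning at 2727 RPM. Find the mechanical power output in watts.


omega = 2727 * 2*pi/60 = 285.570772 rad/s
P = tau * omega = 40.35 * 285.570772 = 11522.7807

11522.7807 W


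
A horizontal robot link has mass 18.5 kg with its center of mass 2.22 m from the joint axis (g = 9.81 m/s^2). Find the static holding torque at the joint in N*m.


tau = m*g*L = 18.5 * 9.81 * 2.22 = 402.8967

402.8967 N*m


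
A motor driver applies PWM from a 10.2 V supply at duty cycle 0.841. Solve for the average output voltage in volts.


V_avg = V_supply * D = 10.2*0.841 = 8.5782

8.5782 V


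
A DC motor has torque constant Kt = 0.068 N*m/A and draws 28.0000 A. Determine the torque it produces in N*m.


tau = Kt * I = 0.068*28.0000 = 1.9040

1.9040 N*m


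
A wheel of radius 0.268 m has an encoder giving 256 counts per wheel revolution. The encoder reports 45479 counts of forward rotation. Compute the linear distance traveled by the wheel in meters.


revs = 45479/256 = 177.652344
d = revs * 2*pi*r = 177.652344 * 2*pi*0.268 = 299.1477

299.1477 m


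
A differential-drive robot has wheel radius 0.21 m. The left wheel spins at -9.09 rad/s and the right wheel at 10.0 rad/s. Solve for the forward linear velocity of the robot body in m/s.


v = r*(wR + wL)/2 = 0.21*(10.0 + -9.09)/2 = 0.0956

0.0956 m/s


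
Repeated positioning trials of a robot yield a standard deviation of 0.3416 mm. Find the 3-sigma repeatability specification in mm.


repeatability = 3*sigma = 3*0.3416 = 1.0248

1.0248 mm


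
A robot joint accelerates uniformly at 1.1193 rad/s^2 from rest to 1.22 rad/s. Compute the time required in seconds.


t = delta_omega / alpha = 1.22 / 1.1193 = 1.0900

1.0900 s


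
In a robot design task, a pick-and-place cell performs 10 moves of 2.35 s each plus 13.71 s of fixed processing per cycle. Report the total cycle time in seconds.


T = 10*2.35 + 13.71 = 37.2100

37.2100 s


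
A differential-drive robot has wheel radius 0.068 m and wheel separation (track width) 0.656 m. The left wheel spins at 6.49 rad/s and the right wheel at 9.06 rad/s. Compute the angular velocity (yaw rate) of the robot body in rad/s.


omega = r*(wR - wL)/L = 0.068*(9.06 - (6.49))/0.656 = 0.2664

0.2664 rad/s


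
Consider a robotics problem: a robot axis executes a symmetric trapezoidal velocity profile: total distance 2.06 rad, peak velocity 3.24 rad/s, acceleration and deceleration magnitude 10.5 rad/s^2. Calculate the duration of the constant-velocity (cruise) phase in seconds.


t_acc = v/a = 0.308571 s, d_acc = v^2/(2a) = 0.499886 rad each
d_cruise = 2.06 - 2*0.499886 = 1.060228 rad
t_cruise = d_cruise/v = 1.060228/3.24 = 0.3272

0.3272 s


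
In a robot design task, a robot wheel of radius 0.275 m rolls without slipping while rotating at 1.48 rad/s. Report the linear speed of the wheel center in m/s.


v = omega * r = 1.48 * 0.275 = 0.4070

0.4070 m/s


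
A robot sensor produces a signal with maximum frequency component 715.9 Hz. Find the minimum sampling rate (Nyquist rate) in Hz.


f_s,min = 2*f_max = 2*715.9 = 1431.8000

1431.8000 Hz


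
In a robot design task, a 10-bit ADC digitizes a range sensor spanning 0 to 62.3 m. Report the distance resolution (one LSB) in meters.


res = range / 2^n = 62.3/2^10 = 62.3/1024 = 0.0608

0.0608 m


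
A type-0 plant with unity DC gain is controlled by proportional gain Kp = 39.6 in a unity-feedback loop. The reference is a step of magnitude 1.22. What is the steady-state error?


e_ss = R/(1 + Kp) = 1.22/(1 + 39.6) = 1.22/40.6000 = 0.0300

0.0300


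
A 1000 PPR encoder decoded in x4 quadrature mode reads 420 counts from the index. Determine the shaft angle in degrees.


angle = counts * 360 / (PPR*4) = 420 * 360 / 4000 = 37.8000

37.8000 degrees


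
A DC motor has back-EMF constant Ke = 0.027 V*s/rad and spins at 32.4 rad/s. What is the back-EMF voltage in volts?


V_emf = Ke * omega = 0.027*32.4 = 0.8748

0.8748 V


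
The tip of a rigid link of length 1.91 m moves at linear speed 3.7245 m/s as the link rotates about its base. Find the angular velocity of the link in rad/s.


omega = v / L = 3.7245 / 1.91 = 1.9500

1.9500 rad/s


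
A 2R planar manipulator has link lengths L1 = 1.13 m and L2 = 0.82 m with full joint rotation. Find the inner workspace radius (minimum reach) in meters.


r_min = |L1 - L2| = |1.13 - 0.82| = 0.3100

0.3100 m


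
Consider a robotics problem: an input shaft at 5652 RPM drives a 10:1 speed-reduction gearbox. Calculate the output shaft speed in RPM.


omega_out = omega_in / N = 5652 / 10 = 565.2000

565.2000 RPM
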